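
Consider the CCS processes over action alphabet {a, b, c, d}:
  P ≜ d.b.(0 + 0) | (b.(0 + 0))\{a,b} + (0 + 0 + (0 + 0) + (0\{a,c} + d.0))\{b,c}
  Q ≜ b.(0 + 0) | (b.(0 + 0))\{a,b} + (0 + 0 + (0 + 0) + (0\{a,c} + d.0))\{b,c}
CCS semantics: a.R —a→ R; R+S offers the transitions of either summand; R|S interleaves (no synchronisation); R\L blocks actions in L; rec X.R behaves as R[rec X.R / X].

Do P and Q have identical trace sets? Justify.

LTS(P): 4 reachable states
  p0 = d.b.(0 + 0) | (b.(0 + 0))\{a,b} + (0 + 0 + (0 + 0) + (0\{a,c} + d.0))\{b,c} :: -d-> p1, -d-> p2
  p1 = 0\{b,c} :: stopped
  p2 = b.(0 + 0) | (b.(0 + 0))\{a,b} :: -b-> p3
  p3 = (0 + 0) | (b.(0 + 0))\{a,b} :: stopped
LTS(Q): 3 reachable states
  q0 = b.(0 + 0) | (b.(0 + 0))\{a,b} + (0 + 0 + (0 + 0) + (0\{a,c} + d.0))\{b,c} :: -b-> q1, -d-> q2
  q1 = (0 + 0) | (b.(0 + 0))\{a,b} :: stopped
  q2 = 0\{b,c} :: stopped
Executing db from P (initial set {p0}):
  [1] d ⇒ {p1, p2}
  [2] b ⇒ {p3}
  — P admits the full trace.
Executing db from Q (initial set {q0}):
  [1] d ⇒ {q2}
  [2] b ⇒ ∅  — Q cannot continue

traces(P) ≠ traces(Q) — witness ⟨db⟩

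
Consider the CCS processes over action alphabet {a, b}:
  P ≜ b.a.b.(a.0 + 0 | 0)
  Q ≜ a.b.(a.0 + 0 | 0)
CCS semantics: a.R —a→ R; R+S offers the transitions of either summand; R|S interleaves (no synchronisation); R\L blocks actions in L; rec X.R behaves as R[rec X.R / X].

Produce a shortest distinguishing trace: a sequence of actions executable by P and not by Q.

Reachable graph of P (5 states):
  s0 = b.a.b.(a.0 + 0 | 0) → —b→ s1
  s1 = a.b.(a.0 + 0 | 0) → —a→ s2
  s2 = b.(a.0 + 0 | 0) → —b→ s3
  s3 = a.0 + 0 | 0 → —a→ s4
  s4 = 0 → ·
Reachable graph of Q (4 states):
  t0 = a.b.(a.0 + 0 | 0) → —a→ t1
  t1 = b.(a.0 + 0 | 0) → —b→ t2
  t2 = a.0 + 0 | 0 → —a→ t3
  t3 = 0 → ·
Trace ⟨b⟩ through P, begin at {s0}:
  [1] b ⇒ {s1}
  P completes σ.
Trace ⟨b⟩ through Q, begin at {t0}:
  [1] b ⇒ ∅ (Q stuck)

b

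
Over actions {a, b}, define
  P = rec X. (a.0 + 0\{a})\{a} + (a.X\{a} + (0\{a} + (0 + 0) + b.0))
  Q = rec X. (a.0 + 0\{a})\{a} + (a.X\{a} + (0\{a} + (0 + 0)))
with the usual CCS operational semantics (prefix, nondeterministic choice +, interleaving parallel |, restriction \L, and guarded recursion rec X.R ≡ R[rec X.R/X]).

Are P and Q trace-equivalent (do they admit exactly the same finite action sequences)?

trace-distinct — witness ⟨b⟩

Reachable graph of P (4 states):
  u0 = rec X. (a.0 + 0\{a})\{a} + (a.X\{a} + (0\{a} + (0 + 0) + b.0)) | --a--▸ u1, --b--▸ u2
  u1 = (rec X. (a.0 + 0\{a})\{a} + (a.X\{a} + (0\{a} + (0 + 0) + b.0)))\{a} | --b--▸ u3
  u2 = 0 | deadlocked
  u3 = 0\{a} | deadlocked
Reachable graph of Q (2 states):
  v0 = rec X. (a.0 + 0\{a})\{a} + (a.X\{a} + (0\{a} + (0 + 0))) | --a--▸ v1
  v1 = (rec X. (a.0 + 0\{a})\{a} + (a.X\{a} + (0\{a} + (0 + 0))))\{a} | deadlocked
Executing b from P (initial set {u0}):
  [1] b ⇒ {u2}
  — P admits the full trace.
Executing b from Q (initial set {v0}):
  [1] b ⇒ ∅  — Q cannot continue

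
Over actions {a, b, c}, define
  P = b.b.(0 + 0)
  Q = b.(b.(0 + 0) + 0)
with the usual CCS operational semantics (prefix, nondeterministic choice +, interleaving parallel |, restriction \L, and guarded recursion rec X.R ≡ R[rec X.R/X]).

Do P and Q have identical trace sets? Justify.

P's transition system — 3 states:
  s0 = b.b.(0 + 0) → --b--▸ s1
  s1 = b.(0 + 0) → --b--▸ s2
  s2 = 0 + 0 → (no moves)
Q's transition system — 3 states:
  t0 = b.(b.(0 + 0) + 0) → --b--▸ t1
  t1 = b.(0 + 0) + 0 → --b--▸ t2
  t2 = 0 + 0 → (no moves)
Partition-refinement fixed point:
  B0 = {s0, t0}
  B1 = {s1, t1}
  B2 = {s2, t2}
s0 ∈ B0, t0 ∈ B0 → same block
Bisimilar ⇒ trace-equivalent.

YES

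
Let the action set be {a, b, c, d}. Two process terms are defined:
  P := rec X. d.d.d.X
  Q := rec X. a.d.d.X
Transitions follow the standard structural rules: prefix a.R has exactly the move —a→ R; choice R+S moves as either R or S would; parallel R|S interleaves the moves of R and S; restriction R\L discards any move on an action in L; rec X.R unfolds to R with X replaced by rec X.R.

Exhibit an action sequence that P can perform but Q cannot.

d

P's transition system — 3 states:
  p0 = rec X. d.d.d.X has moves --d--▸ p1
  p1 = d.d.(rec X. d.d.d.X) has moves --d--▸ p2
  p2 = d.(rec X. d.d.d.X) has moves --d--▸ p0
Q's transition system — 3 states:
  q0 = rec X. a.d.d.X has moves --a--▸ q1
  q1 = d.d.(rec X. a.d.d.X) has moves --d--▸ q2
  q2 = d.(rec X. a.d.d.X) has moves --d--▸ q0
Trace ⟨d⟩ through P, begin at {p0}:
  after d @ step 1: {p1}
  P completes σ.
Trace ⟨d⟩ through Q, begin at {q0}:
  after d @ step 1: no successor for Q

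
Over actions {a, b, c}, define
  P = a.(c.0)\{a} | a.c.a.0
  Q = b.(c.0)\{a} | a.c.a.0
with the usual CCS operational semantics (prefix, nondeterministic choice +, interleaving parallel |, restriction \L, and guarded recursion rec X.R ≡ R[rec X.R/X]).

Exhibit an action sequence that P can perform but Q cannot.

aa

P's transition system — 12 states:
  u0 = a.(c.0)\{a} | a.c.a.0 :: --a--▸ u1, --a--▸ u2
  u1 = (c.0)\{a} | a.c.a.0 :: --a--▸ u3, --c--▸ u4
  u2 = a.(c.0)\{a} | c.a.0 :: --a--▸ u3, --c--▸ u5
  u3 = (c.0)\{a} | c.a.0 :: --c--▸ u6, --c--▸ u7
  u4 = 0\{a} | a.c.a.0 :: --a--▸ u7
  u5 = a.(c.0)\{a} | a.0 :: --a--▸ u6, --a--▸ u8
  u6 = (c.0)\{a} | a.0 :: --a--▸ u9, --c--▸ u10
  u7 = 0\{a} | c.a.0 :: --c--▸ u10
  u8 = a.(c.0)\{a} | 0 :: --a--▸ u9
  u9 = (c.0)\{a} | 0 :: --c--▸ u11
  u10 = 0\{a} | a.0 :: --a--▸ u11
  u11 = 0\{a} | 0 :: ∅
Q's transition system — 12 states:
  v0 = b.(c.0)\{a} | a.c.a.0 :: --a--▸ v1, --b--▸ v2
  v1 = b.(c.0)\{a} | c.a.0 :: --b--▸ v3, --c--▸ v4
  v2 = (c.0)\{a} | a.c.a.0 :: --a--▸ v3, --c--▸ v5
  v3 = (c.0)\{a} | c.a.0 :: --c--▸ v6, --c--▸ v7
  v4 = b.(c.0)\{a} | a.0 :: --a--▸ v8, --b--▸ v6
  v5 = 0\{a} | a.c.a.0 :: --a--▸ v7
  v6 = (c.0)\{a} | a.0 :: --a--▸ v9, --c--▸ v10
  v7 = 0\{a} | c.a.0 :: --c--▸ v10
  v8 = b.(c.0)\{a} | 0 :: --b--▸ v9
  v9 = (c.0)\{a} | 0 :: --c--▸ v11
  v10 = 0\{a} | a.0 :: --a--▸ v11
  v11 = 0\{a} | 0 :: ∅
Executing aa from P (initial set {u0}):
  after a @ step 1: {u1, u2}
  after a @ step 2: {u3}
  ✓ P
Executing aa from Q (initial set {v0}):
  after a @ step 1: {v1}
  after a @ step 2: no successor for Q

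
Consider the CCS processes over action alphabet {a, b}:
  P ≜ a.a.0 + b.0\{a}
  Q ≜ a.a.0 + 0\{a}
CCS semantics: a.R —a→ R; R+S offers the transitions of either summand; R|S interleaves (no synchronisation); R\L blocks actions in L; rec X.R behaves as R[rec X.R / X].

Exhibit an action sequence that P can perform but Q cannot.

b

P's transition system — 4 states:
  s0 = a.a.0 + b.0\{a} → ··a··> s1, ··b··> s2
  s1 = a.0 → ··a··> s3
  s2 = 0\{a} → ·
  s3 = 0 → ·
Q's transition system — 3 states:
  t0 = a.a.0 + 0\{a} → ··a··> t1
  t1 = a.0 → ··a··> t2
  t2 = 0 → ·
Executing b from P (initial set {s0}):
  after b @ step 1: {s2}
  ✓ P
Executing b from Q (initial set {t0}):
  after b @ step 1: no successor for Q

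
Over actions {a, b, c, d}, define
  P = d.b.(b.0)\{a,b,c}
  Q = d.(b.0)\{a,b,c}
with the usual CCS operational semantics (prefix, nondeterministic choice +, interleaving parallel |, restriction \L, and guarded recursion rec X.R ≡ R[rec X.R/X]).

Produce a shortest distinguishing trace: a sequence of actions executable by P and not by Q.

P's transition system — 3 states:
  m0 = d.b.(b.0)\{a,b,c} has moves =d=> m1
  m1 = b.(b.0)\{a,b,c} has moves =b=> m2
  m2 = (b.0)\{a,b,c} has moves stopped
Q's transition system — 2 states:
  n0 = d.(b.0)\{a,b,c} has moves =d=> n1
  n1 = (b.0)\{a,b,c} has moves stopped
Trace ⟨db⟩ through P, begin at {m0}:
  step 1 (d): {m1}
  step 2 (b): {m2}
  ✓ P
Trace ⟨db⟩ through Q, begin at {n0}:
  step 1 (d): {n1}
  step 2 (b): ∅  — Q cannot continue

db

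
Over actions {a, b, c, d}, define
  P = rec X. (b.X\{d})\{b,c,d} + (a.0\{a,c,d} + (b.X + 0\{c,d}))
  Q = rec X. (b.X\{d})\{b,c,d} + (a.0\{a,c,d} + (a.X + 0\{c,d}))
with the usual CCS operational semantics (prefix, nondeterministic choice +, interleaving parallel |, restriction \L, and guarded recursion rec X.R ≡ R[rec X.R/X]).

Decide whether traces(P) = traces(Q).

trace-distinct — witness ⟨b⟩

P's transition system — 2 states:
  s0 = rec X. (b.X\{d})\{b,c,d} + (a.0\{a,c,d} + (b.X + 0\{c,d})) → ··a··> s1, ··b··> s0
  s1 = 0\{a,c,d} → deadlocked
Q's transition system — 2 states:
  t0 = rec X. (b.X\{d})\{b,c,d} + (a.0\{a,c,d} + (a.X + 0\{c,d})) → ··a··> t0, ··a··> t1
  t1 = 0\{a,c,d} → deadlocked
Run σ = ⟨b⟩ on P: start {s0}
  step 1 (b): {s0}
  — P admits the full trace.
Run σ = ⟨b⟩ on Q: start {t0}
  step 1 (b): ∅ (Q stuck)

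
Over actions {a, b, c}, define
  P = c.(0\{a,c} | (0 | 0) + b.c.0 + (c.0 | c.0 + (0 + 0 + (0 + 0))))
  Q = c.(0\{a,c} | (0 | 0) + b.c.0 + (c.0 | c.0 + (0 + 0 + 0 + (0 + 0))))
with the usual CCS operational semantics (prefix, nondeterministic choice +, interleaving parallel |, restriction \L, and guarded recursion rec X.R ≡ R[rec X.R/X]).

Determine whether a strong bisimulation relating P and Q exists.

P's transition system — 7 states:
  p0 = c.(0\{a,c} | (0 | 0) + b.c.0 + (c.0 | c.0 + (0 + 0 + (0 + 0)))) ⊢ ··c··> p1
  p1 = 0\{a,c} | (0 | 0) + b.c.0 + (c.0 | c.0 + (0 + 0 + (0 + 0))) ⊢ ··b··> p2, ··c··> p3, ··c··> p4
  p2 = c.0 ⊢ ··c··> p5
  p3 = 0 | c.0 ⊢ ··c··> p6
  p4 = c.0 | 0 ⊢ ··c··> p6
  p5 = 0 ⊢ ∅
  p6 = 0 | 0 ⊢ ∅
Q's transition system — 7 states:
  q0 = c.(0\{a,c} | (0 | 0) + b.c.0 + (c.0 | c.0 + (0 + 0 + 0 + (0 + 0)))) ⊢ ··c··> q1
  q1 = 0\{a,c} | (0 | 0) + b.c.0 + (c.0 | c.0 + (0 + 0 + 0 + (0 + 0))) ⊢ ··b··> q2, ··c··> q3, ··c··> q4
  q2 = c.0 ⊢ ··c··> q5
  q3 = 0 | c.0 ⊢ ··c··> q6
  q4 = c.0 | 0 ⊢ ··c··> q6
  q5 = 0 ⊢ ∅
  q6 = 0 | 0 ⊢ ∅
Partition-refinement fixed point:
  B0 = {p0, q0}
  B1 = {p1, q1}
  B2 = {p2, p3, p4, q2, q3, q4}
  B3 = {p5, p6, q5, q6}
p0 ∈ B0, q0 ∈ B0 → same block

P ~ Q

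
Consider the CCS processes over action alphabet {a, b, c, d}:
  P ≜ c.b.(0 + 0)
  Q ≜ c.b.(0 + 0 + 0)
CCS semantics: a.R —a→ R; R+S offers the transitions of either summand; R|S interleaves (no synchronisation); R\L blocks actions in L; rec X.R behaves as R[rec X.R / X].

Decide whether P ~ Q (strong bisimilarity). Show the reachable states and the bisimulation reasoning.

LTS(P): 3 reachable states
  p0 = c.b.(0 + 0) ⊢ =c=> p1
  p1 = b.(0 + 0) ⊢ =b=> p2
  p2 = 0 + 0 ⊢ ∅
LTS(Q): 3 reachable states
  q0 = c.b.(0 + 0 + 0) ⊢ =c=> q1
  q1 = b.(0 + 0 + 0) ⊢ =b=> q2
  q2 = 0 + 0 + 0 ⊢ ∅
Partition-refinement fixed point:
  B0 = {p0, q0}
  B1 = {p1, q1}
  B2 = {p2, q2}
p0 ∈ B0, q0 ∈ B0 → same block

P ~ Q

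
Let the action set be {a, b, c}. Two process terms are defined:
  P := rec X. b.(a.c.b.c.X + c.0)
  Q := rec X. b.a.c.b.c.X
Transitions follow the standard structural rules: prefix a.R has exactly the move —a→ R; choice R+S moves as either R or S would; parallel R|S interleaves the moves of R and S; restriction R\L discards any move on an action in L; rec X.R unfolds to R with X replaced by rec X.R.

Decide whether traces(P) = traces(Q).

Reachable graph of P (6 states):
  m0 = rec X. b.(a.c.b.c.X + c.0) → —b→ m1
  m1 = a.c.b.c.(rec X. b.(a.c.b.c.X + c.0)) + c.0 → —a→ m2, —c→ m3
  m2 = c.b.c.(rec X. b.(a.c.b.c.X + c.0)) → —c→ m4
  m3 = 0 → ·
  m4 = b.c.(rec X. b.(a.c.b.c.X + c.0)) → —b→ m5
  m5 = c.(rec X. b.(a.c.b.c.X + c.0)) → —c→ m0
Reachable graph of Q (5 states):
  n0 = rec X. b.a.c.b.c.X → —b→ n1
  n1 = a.c.b.c.(rec X. b.a.c.b.c.X) → —a→ n2
  n2 = c.b.c.(rec X. b.a.c.b.c.X) → —c→ n3
  n3 = b.c.(rec X. b.a.c.b.c.X) → —b→ n4
  n4 = c.(rec X. b.a.c.b.c.X) → —c→ n0
Executing bc from P (initial set {m0}):
  [1] b ⇒ {m1}
  [2] c ⇒ {m3}
  ✓ P
Executing bc from Q (initial set {n0}):
  [1] b ⇒ {n1}
  [2] c ⇒ ∅  — Q cannot continue

trace-distinct — witness ⟨bc⟩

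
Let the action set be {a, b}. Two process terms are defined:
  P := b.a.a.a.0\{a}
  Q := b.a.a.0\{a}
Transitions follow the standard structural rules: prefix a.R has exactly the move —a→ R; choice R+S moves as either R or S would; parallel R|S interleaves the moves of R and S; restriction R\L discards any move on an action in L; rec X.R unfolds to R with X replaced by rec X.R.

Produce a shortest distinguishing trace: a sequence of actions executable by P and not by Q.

baaa

P's transition system — 5 states:
  p0 = b.a.a.a.0\{a} has moves ··b··> p1
  p1 = a.a.a.0\{a} has moves ··a··> p2
  p2 = a.a.0\{a} has moves ··a··> p3
  p3 = a.0\{a} has moves ··a··> p4
  p4 = 0\{a} has moves (no moves)
Q's transition system — 4 states:
  q0 = b.a.a.0\{a} has moves ··b··> q1
  q1 = a.a.0\{a} has moves ··a··> q2
  q2 = a.0\{a} has moves ··a··> q3
  q3 = 0\{a} has moves (no moves)
Trace ⟨baaa⟩ through P, begin at {p0}:
  step 1 (b): {p1}
  step 2 (a): {p2}
  step 3 (a): {p3}
  step 4 (a): {p4}
  P completes σ.
Trace ⟨baaa⟩ through Q, begin at {q0}:
  step 1 (b): {q1}
  step 2 (a): {q2}
  step 3 (a): {q3}
  step 4 (a): ∅  — Q cannot continue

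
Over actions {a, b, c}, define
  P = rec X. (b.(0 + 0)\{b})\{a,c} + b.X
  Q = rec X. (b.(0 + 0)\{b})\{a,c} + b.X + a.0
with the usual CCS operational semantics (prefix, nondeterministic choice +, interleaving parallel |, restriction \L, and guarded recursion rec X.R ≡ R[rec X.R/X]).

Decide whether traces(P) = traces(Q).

Reachable graph of P (2 states):
  u0 = rec X. (b.(0 + 0)\{b})\{a,c} + b.X has moves -b-> u0, -b-> u1
  u1 = (0 + 0)\{b}\{a,c} has moves ·
Reachable graph of Q (3 states):
  v0 = rec X. (b.(0 + 0)\{b})\{a,c} + b.X + a.0 has moves -a-> v1, -b-> v0, -b-> v2
  v1 = 0 has moves ·
  v2 = (0 + 0)\{b}\{a,c} has moves ·
Executing a from Q (initial set {v0}):
  after a @ step 1: {v1}
  — Q admits the full trace.
Executing a from P (initial set {u0}):
  after a @ step 1: ∅ (P stuck)

traces(P) ≠ traces(Q) — witness ⟨a⟩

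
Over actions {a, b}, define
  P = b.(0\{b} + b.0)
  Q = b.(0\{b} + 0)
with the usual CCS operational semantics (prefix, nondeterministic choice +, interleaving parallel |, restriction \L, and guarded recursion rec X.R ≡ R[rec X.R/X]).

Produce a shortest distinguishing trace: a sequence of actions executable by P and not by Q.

Reachable graph of P (3 states):
  u0 = b.(0\{b} + b.0) → —b→ u1
  u1 = 0\{b} + b.0 → —b→ u2
  u2 = 0 → ·
Reachable graph of Q (2 states):
  v0 = b.(0\{b} + 0) → —b→ v1
  v1 = 0\{b} + 0 → ·
Executing bb from P (initial set {u0}):
  [1] b ⇒ {u1}
  [2] b ⇒ {u2}
  P completes σ.
Executing bb from Q (initial set {v0}):
  [1] b ⇒ {v1}
  [2] b ⇒ no successor for Q

bb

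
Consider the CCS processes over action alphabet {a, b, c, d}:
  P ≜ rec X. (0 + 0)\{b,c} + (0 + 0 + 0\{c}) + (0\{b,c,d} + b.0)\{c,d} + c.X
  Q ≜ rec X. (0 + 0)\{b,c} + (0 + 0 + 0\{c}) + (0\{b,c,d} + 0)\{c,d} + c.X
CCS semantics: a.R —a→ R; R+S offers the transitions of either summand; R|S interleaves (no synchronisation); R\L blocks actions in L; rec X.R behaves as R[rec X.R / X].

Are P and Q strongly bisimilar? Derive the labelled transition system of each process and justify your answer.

LTS(P): 2 reachable states
  p0 = rec X. (0 + 0)\{b,c} + (0 + 0 + 0\{c}) + (0\{b,c,d} + b.0)\{c,d} + c.X | ··b··> p1, ··c··> p0
  p1 = 0\{c,d} | ∅
LTS(Q): 1 reachable states
  q0 = rec X. (0 + 0)\{b,c} + (0 + 0 + 0\{c}) + (0\{b,c,d} + 0)\{c,d} + c.X | ··c··> q0
Bisimilarity quotient blocks:
  B0 = {p0}
  B1 = {p1}
  B2 = {q0}
p0 ∈ B0, q0 ∈ B2 → different blocks

not bisimilar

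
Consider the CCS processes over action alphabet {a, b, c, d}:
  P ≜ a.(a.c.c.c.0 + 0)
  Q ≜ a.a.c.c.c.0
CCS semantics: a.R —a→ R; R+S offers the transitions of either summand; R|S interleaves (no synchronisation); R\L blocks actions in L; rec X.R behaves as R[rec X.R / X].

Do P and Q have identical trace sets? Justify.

LTS(P): 6 reachable states
  s0 = a.(a.c.c.c.0 + 0) | =a=> s1
  s1 = a.c.c.c.0 + 0 | =a=> s2
  s2 = c.c.c.0 | =c=> s3
  s3 = c.c.0 | =c=> s4
  s4 = c.0 | =c=> s5
  s5 = 0 | deadlocked
LTS(Q): 6 reachable states
  t0 = a.a.c.c.c.0 | =a=> t1
  t1 = a.c.c.c.0 | =a=> t2
  t2 = c.c.c.0 | =c=> t3
  t3 = c.c.0 | =c=> t4
  t4 = c.0 | =c=> t5
  t5 = 0 | deadlocked
Partition-refinement fixed point:
  B0 = {s0, t0}
  B1 = {s1, t1}
  B2 = {s2, t2}
  B3 = {s3, t3}
  B4 = {s4, t4}
  B5 = {s5, t5}
s0 ∈ B0, t0 ∈ B0 → same block
Bisimilar ⇒ trace-equivalent.

YES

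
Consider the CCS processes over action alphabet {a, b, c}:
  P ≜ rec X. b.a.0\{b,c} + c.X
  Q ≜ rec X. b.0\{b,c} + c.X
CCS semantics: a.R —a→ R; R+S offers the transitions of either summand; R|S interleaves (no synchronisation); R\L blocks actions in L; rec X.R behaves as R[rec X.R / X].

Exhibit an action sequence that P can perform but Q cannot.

LTS(P): 3 reachable states
  p0 = rec X. b.a.0\{b,c} + c.X :: =b=> p1, =c=> p0
  p1 = a.0\{b,c} :: =a=> p2
  p2 = 0\{b,c} :: ∅
LTS(Q): 2 reachable states
  q0 = rec X. b.0\{b,c} + c.X :: =b=> q1, =c=> q0
  q1 = 0\{b,c} :: ∅
Trace ⟨ba⟩ through P, begin at {p0}:
  step 1 (b): {p1}
  step 2 (a): {p2}
  — P admits the full trace.
Trace ⟨ba⟩ through Q, begin at {q0}:
  step 1 (b): {q1}
  step 2 (a): ∅  — Q cannot continue

ba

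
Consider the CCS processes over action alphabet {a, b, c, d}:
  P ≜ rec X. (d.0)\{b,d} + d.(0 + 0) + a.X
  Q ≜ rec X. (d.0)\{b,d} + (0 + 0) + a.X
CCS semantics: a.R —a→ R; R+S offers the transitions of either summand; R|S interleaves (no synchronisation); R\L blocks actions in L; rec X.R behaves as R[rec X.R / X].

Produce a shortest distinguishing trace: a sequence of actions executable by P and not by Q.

d

LTS(P): 2 reachable states
  m0 = rec X. (d.0)\{b,d} + d.(0 + 0) + a.X has moves —a→ m0, —d→ m1
  m1 = 0 + 0 has moves ∅
LTS(Q): 1 reachable states
  n0 = rec X. (d.0)\{b,d} + (0 + 0) + a.X has moves —a→ n0
Trace ⟨d⟩ through P, begin at {m0}:
  after d @ step 1: {m1}
  ✓ P
Trace ⟨d⟩ through Q, begin at {n0}:
  after d @ step 1: no successor for Q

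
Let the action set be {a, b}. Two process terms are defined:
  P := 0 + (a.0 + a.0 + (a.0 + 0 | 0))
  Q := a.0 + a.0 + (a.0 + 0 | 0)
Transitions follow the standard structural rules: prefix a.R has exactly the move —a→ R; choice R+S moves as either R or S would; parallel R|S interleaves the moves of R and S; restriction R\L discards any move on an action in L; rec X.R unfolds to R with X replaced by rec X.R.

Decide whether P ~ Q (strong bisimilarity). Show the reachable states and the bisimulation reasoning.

bisimilar

Reachable graph of P (2 states):
  u0 = 0 + (a.0 + a.0 + (a.0 + 0 | 0)) → -a-> u1
  u1 = 0 → (no moves)
Reachable graph of Q (2 states):
  v0 = a.0 + a.0 + (a.0 + 0 | 0) → -a-> v1
  v1 = 0 → (no moves)
Coarsest stable partition (strong bisimilarity classes):
  B0 = {u0, v0}
  B1 = {u1, v1}
u0 ∈ B0, v0 ∈ B0 → same block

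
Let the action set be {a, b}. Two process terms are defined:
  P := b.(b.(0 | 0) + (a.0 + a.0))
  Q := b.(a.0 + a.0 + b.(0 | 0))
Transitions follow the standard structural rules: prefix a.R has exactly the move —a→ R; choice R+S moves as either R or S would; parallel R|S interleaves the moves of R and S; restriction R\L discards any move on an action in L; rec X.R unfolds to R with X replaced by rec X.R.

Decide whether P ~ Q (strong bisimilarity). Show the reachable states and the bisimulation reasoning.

LTS(P): 4 reachable states
  p0 = b.(b.(0 | 0) + (a.0 + a.0)) has moves -b-> p1
  p1 = b.(0 | 0) + (a.0 + a.0) has moves -a-> p2, -b-> p3
  p2 = 0 has moves stopped
  p3 = 0 | 0 has moves stopped
LTS(Q): 4 reachable states
  q0 = b.(a.0 + a.0 + b.(0 | 0)) has moves -b-> q1
  q1 = a.0 + a.0 + b.(0 | 0) has moves -a-> q2, -b-> q3
  q2 = 0 has moves stopped
  q3 = 0 | 0 has moves stopped
Partition-refinement fixed point:
  B0 = {p0, q0}
  B1 = {p1, q1}
  B2 = {p2, p3, q2, q3}
p0 ∈ B0, q0 ∈ B0 → same block

P ~ Q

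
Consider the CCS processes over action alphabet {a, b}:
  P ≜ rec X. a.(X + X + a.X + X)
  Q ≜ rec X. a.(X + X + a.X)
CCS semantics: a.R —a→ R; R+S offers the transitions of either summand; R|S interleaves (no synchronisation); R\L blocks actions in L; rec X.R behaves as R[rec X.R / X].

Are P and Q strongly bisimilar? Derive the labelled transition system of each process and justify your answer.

bisimilar

Reachable graph of P (2 states):
  s0 = rec X. a.(X + X + a.X + X) ⊢ --a--▸ s1
  s1 = (rec X. a.(X + X + a.X + X)) + (rec X. a.(X + X + a.X + X)) + a.(rec X. a.(X + X + a.X + X)) + (rec X. a.(X + X + a.X + X)) ⊢ --a--▸ s0, --a--▸ s1
Reachable graph of Q (2 states):
  t0 = rec X. a.(X + X + a.X) ⊢ --a--▸ t1
  t1 = (rec X. a.(X + X + a.X)) + (rec X. a.(X + X + a.X)) + a.(rec X. a.(X + X + a.X)) ⊢ --a--▸ t0, --a--▸ t1
Partition-refinement fixed point:
  B0 = {s0, s1, t0, t1}
s0 ∈ B0, t0 ∈ B0 → same block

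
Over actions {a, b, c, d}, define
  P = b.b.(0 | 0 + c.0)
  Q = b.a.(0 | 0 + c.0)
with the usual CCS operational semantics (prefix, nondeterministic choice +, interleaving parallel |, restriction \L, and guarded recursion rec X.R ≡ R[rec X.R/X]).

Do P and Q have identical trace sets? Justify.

trace-distinct — witness ⟨bb⟩

P's transition system — 4 states:
  u0 = b.b.(0 | 0 + c.0) ⊢ =b=> u1
  u1 = b.(0 | 0 + c.0) ⊢ =b=> u2
  u2 = 0 | 0 + c.0 ⊢ =c=> u3
  u3 = 0 ⊢ deadlocked
Q's transition system — 4 states:
  v0 = b.a.(0 | 0 + c.0) ⊢ =b=> v1
  v1 = a.(0 | 0 + c.0) ⊢ =a=> v2
  v2 = 0 | 0 + c.0 ⊢ =c=> v3
  v3 = 0 ⊢ deadlocked
Run σ = ⟨bb⟩ on P: start {u0}
  [1] b ⇒ {u1}
  [2] b ⇒ {u2}
  P completes σ.
Run σ = ⟨bb⟩ on Q: start {v0}
  [1] b ⇒ {v1}
  [2] b ⇒ ∅  — Q cannot continue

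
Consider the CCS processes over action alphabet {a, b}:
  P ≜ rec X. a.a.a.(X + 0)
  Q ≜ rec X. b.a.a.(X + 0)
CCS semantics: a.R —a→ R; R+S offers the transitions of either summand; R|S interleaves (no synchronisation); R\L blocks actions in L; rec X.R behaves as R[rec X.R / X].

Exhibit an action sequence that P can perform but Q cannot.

LTS(P): 4 reachable states
  m0 = rec X. a.a.a.(X + 0) :: ··a··> m1
  m1 = a.a.((rec X. a.a.a.(X + 0)) + 0) :: ··a··> m2
  m2 = a.((rec X. a.a.a.(X + 0)) + 0) :: ··a··> m3
  m3 = (rec X. a.a.a.(X + 0)) + 0 :: ··a··> m1
LTS(Q): 4 reachable states
  n0 = rec X. b.a.a.(X + 0) :: ··b··> n1
  n1 = a.a.((rec X. b.a.a.(X + 0)) + 0) :: ··a··> n2
  n2 = a.((rec X. b.a.a.(X + 0)) + 0) :: ··a··> n3
  n3 = (rec X. b.a.a.(X + 0)) + 0 :: ··b··> n1
Executing a from P (initial set {m0}):
  after a @ step 1: {m1}
  — P admits the full trace.
Executing a from Q (initial set {n0}):
  after a @ step 1: no successor for Q

a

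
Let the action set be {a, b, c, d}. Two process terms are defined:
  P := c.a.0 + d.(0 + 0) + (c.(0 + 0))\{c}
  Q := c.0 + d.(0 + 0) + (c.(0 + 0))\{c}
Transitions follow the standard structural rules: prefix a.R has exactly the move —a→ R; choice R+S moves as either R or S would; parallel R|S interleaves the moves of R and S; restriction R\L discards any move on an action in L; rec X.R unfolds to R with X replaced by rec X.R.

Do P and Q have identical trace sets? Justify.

trace-distinct — witness ⟨ca⟩

LTS(P): 4 reachable states
  p0 = c.a.0 + d.(0 + 0) + (c.(0 + 0))\{c} ⊢ ··c··> p1, ··d··> p2
  p1 = a.0 ⊢ ··a··> p3
  p2 = 0 + 0 ⊢ ∅
  p3 = 0 ⊢ ∅
LTS(Q): 3 reachable states
  q0 = c.0 + d.(0 + 0) + (c.(0 + 0))\{c} ⊢ ··c··> q1, ··d··> q2
  q1 = 0 ⊢ ∅
  q2 = 0 + 0 ⊢ ∅
Executing ca from P (initial set {p0}):
  step 1 (c): {p1}
  step 2 (a): {p3}
  — P admits the full trace.
Executing ca from Q (initial set {q0}):
  step 1 (c): {q1}
  step 2 (a): ∅  — Q cannot continue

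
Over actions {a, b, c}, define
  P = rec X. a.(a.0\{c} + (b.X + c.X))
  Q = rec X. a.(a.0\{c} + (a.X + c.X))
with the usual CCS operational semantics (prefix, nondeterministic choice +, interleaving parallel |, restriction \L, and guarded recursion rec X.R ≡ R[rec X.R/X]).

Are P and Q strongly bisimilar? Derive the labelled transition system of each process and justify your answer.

NO

LTS(P): 3 reachable states
  u0 = rec X. a.(a.0\{c} + (b.X + c.X)) has moves ··a··> u1
  u1 = a.0\{c} + (b.(rec X. a.(a.0\{c} + (b.X + c.X))) + c.(rec X. a.(a.0\{c} + (b.X + c.X)))) has moves ··a··> u2, ··b··> u0, ··c··> u0
  u2 = 0\{c} has moves stopped
LTS(Q): 3 reachable states
  v0 = rec X. a.(a.0\{c} + (a.X + c.X)) has moves ··a··> v1
  v1 = a.0\{c} + (a.(rec X. a.(a.0\{c} + (a.X + c.X))) + c.(rec X. a.(a.0\{c} + (a.X + c.X)))) has moves ··a··> v0, ··a··> v2, ··c··> v0
  v2 = 0\{c} has moves stopped
Bisimilarity quotient blocks:
  B0 = {u0}
  B1 = {u1}
  B2 = {u2, v2}
  B3 = {v0}
  B4 = {v1}
u0 ∈ B0, v0 ∈ B3 → different blocks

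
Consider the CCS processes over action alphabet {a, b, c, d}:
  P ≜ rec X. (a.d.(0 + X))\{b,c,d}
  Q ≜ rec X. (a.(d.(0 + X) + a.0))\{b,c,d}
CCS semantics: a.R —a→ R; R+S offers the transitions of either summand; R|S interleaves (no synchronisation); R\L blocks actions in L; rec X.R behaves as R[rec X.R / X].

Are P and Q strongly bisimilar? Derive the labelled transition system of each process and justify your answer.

not bisimilar

LTS(P): 2 reachable states
  s0 = rec X. (a.d.(0 + X))\{b,c,d} :: -a-> s1
  s1 = (d.(0 + (rec X. (a.d.(0 + X))\{b,c,d})))\{b,c,d} :: stopped
LTS(Q): 3 reachable states
  t0 = rec X. (a.(d.(0 + X) + a.0))\{b,c,d} :: -a-> t1
  t1 = (d.(0 + (rec X. (a.(d.(0 + X) + a.0))\{b,c,d})) + a.0)\{b,c,d} :: -a-> t2
  t2 = 0\{b,c,d} :: stopped
Partition-refinement fixed point:
  B0 = {s0, t1}
  B1 = {s1, t2}
  B2 = {t0}
s0 ∈ B0, t0 ∈ B2 → different blocks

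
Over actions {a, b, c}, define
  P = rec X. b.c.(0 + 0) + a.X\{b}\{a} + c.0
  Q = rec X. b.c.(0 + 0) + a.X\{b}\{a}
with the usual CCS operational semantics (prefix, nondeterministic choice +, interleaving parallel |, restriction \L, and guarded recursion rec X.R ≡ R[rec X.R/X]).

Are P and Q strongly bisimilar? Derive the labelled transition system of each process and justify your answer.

P's transition system — 6 states:
  s0 = rec X. b.c.(0 + 0) + a.X\{b}\{a} + c.0 | --a--▸ s1, --b--▸ s2, --c--▸ s3
  s1 = (rec X. b.c.(0 + 0) + a.X\{b}\{a} + c.0)\{b}\{a} | --c--▸ s4
  s2 = c.(0 + 0) | --c--▸ s5
  s3 = 0 | (no moves)
  s4 = 0\{b}\{a} | (no moves)
  s5 = 0 + 0 | (no moves)
Q's transition system — 4 states:
  t0 = rec X. b.c.(0 + 0) + a.X\{b}\{a} | --a--▸ t1, --b--▸ t2
  t1 = (rec X. b.c.(0 + 0) + a.X\{b}\{a})\{b}\{a} | (no moves)
  t2 = c.(0 + 0) | --c--▸ t3
  t3 = 0 + 0 | (no moves)
Coarsest stable partition (strong bisimilarity classes):
  B0 = {s0}
  B1 = {s1, s2, t2}
  B2 = {s3, s4, s5, t1, t3}
  B3 = {t0}
s0 ∈ B0, t0 ∈ B3 → different blocks

NO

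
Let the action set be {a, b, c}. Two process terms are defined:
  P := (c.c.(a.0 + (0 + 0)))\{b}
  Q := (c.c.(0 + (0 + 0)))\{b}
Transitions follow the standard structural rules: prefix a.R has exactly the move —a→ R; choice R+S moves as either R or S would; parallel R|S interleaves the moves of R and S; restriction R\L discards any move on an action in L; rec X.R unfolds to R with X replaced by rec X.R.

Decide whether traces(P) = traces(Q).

P's transition system — 4 states:
  p0 = (c.c.(a.0 + (0 + 0)))\{b} | -c-> p1
  p1 = (c.(a.0 + (0 + 0)))\{b} | -c-> p2
  p2 = (a.0 + (0 + 0))\{b} | -a-> p3
  p3 = 0\{b} | (no moves)
Q's transition system — 3 states:
  q0 = (c.c.(0 + (0 + 0)))\{b} | -c-> q1
  q1 = (c.(0 + (0 + 0)))\{b} | -c-> q2
  q2 = (0 + (0 + 0))\{b} | (no moves)
Trace ⟨cca⟩ through P, begin at {p0}:
  after c @ step 1: {p1}
  after c @ step 2: {p2}
  after a @ step 3: {p3}
  ✓ P
Trace ⟨cca⟩ through Q, begin at {q0}:
  after c @ step 1: {q1}
  after c @ step 2: {q2}
  after a @ step 3: no successor for Q

traces(P) ≠ traces(Q) — witness ⟨cca⟩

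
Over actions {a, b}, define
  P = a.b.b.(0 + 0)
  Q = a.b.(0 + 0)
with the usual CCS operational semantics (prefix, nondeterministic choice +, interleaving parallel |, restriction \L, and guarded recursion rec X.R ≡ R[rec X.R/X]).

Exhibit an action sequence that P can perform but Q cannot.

abb

P's transition system — 4 states:
  u0 = a.b.b.(0 + 0) → -a-> u1
  u1 = b.b.(0 + 0) → -b-> u2
  u2 = b.(0 + 0) → -b-> u3
  u3 = 0 + 0 → ∅
Q's transition system — 3 states:
  v0 = a.b.(0 + 0) → -a-> v1
  v1 = b.(0 + 0) → -b-> v2
  v2 = 0 + 0 → ∅
Trace ⟨abb⟩ through P, begin at {u0}:
  step 1 (a): {u1}
  step 2 (b): {u2}
  step 3 (b): {u3}
  P completes σ.
Trace ⟨abb⟩ through Q, begin at {v0}:
  step 1 (a): {v1}
  step 2 (b): {v2}
  step 3 (b): ∅  — Q cannot continue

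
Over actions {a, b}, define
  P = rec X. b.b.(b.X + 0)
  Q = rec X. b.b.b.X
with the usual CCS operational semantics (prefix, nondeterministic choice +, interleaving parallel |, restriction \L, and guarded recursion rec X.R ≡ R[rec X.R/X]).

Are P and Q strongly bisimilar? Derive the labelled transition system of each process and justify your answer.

bisimilar

LTS(P): 3 reachable states
  m0 = rec X. b.b.(b.X + 0) | =b=> m1
  m1 = b.(b.(rec X. b.b.(b.X + 0)) + 0) | =b=> m2
  m2 = b.(rec X. b.b.(b.X + 0)) + 0 | =b=> m0
LTS(Q): 3 reachable states
  n0 = rec X. b.b.b.X | =b=> n1
  n1 = b.b.(rec X. b.b.b.X) | =b=> n2
  n2 = b.(rec X. b.b.b.X) | =b=> n0
Bisimilarity quotient blocks:
  B0 = {m0, m1, m2, n0, n1, n2}
m0 ∈ B0, n0 ∈ B0 → same block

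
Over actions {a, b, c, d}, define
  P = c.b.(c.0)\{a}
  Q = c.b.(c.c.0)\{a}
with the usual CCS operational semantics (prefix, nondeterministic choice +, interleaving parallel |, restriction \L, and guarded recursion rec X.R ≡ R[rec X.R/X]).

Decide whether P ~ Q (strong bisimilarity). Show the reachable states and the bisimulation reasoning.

P's transition system — 4 states:
  s0 = c.b.(c.0)\{a} | ··c··> s1
  s1 = b.(c.0)\{a} | ··b··> s2
  s2 = (c.0)\{a} | ··c··> s3
  s3 = 0\{a} | deadlocked
Q's transition system — 5 states:
  t0 = c.b.(c.c.0)\{a} | ··c··> t1
  t1 = b.(c.c.0)\{a} | ··b··> t2
  t2 = (c.c.0)\{a} | ··c··> t3
  t3 = (c.0)\{a} | ··c··> t4
  t4 = 0\{a} | deadlocked
Partition-refinement fixed point:
  B0 = {s0}
  B1 = {s1}
  B2 = {s2, t3}
  B3 = {s3, t4}
  B4 = {t0}
  B5 = {t1}
  B6 = {t2}
s0 ∈ B0, t0 ∈ B4 → different blocks

P ≁ Q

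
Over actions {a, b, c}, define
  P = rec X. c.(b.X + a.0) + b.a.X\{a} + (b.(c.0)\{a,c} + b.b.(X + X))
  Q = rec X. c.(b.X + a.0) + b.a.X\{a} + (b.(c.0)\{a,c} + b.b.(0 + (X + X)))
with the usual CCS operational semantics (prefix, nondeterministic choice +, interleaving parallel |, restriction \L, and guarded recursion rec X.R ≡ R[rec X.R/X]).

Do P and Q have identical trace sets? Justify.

LTS(P): 13 reachable states
  s0 = rec X. c.(b.X + a.0) + b.a.X\{a} + (b.(c.0)\{a,c} + b.b.(X + X)) → =b=> s1, =b=> s2, =b=> s3, =c=> s4
  s1 = (c.0)\{a,c} → ∅
  s2 = a.(rec X. c.(b.X + a.0) + b.a.X\{a} + (b.(c.0)\{a,c} + b.b.(X + X)))\{a} → =a=> s5
  s3 = b.((rec X. c.(b.X + a.0) + b.a.X\{a} + (b.(c.0)\{a,c} + b.b.(X + X))) + (rec X. c.(b.X + a.0) + b.a.X\{a} + (b.(c.0)\{a,c} + b.b.(X + X)))) → =b=> s6
  s4 = b.(rec X. c.(b.X + a.0) + b.a.X\{a} + (b.(c.0)\{a,c} + b.b.(X + X))) + a.0 → =a=> s7, =b=> s0
  s5 = (rec X. c.(b.X + a.0) + b.a.X\{a} + (b.(c.0)\{a,c} + b.b.(X + X)))\{a} → =b=> s10, =b=> s8, =b=> s9, =c=> s11
  s6 = (rec X. c.(b.X + a.0) + b.a.X\{a} + (b.(c.0)\{a,c} + b.b.(X + X))) + (rec X. c.(b.X + a.0) + b.a.X\{a} + (b.(c.0)\{a,c} + b.b.(X + X))) → =b=> s1, =b=> s2, =b=> s3, =c=> s4
  s7 = 0 → ∅
  s8 = (a.(rec X. c.(b.X + a.0) + b.a.X\{a} + (b.(c.0)\{a,c} + b.b.(X + X)))\{a})\{a} → ∅
  s9 = (b.((rec X. c.(b.X + a.0) + b.a.X\{a} + (b.(c.0)\{a,c} + b.b.(X + X))) + (rec X. c.(b.X + a.0) + b.a.X\{a} + (b.(c.0)\{a,c} + b.b.(X + X)))))\{a} → =b=> s12
  s10 = (c.0)\{a,c}\{a} → ∅
  s11 = (b.(rec X. c.(b.X + a.0) + b.a.X\{a} + (b.(c.0)\{a,c} + b.b.(X + X))) + a.0)\{a} → =b=> s5
  s12 = ((rec X. c.(b.X + a.0) + b.a.X\{a} + (b.(c.0)\{a,c} + b.b.(X + X))) + (rec X. c.(b.X + a.0) + b.a.X\{a} + (b.(c.0)\{a,c} + b.b.(X + X))))\{a} → =b=> s10, =b=> s8, =b=> s9, =c=> s11
LTS(Q): 13 reachable states
  t0 = rec X. c.(b.X + a.0) + b.a.X\{a} + (b.(c.0)\{a,c} + b.b.(0 + (X + X))) → =b=> t1, =b=> t2, =b=> t3, =c=> t4
  t1 = (c.0)\{a,c} → ∅
  t2 = a.(rec X. c.(b.X + a.0) + b.a.X\{a} + (b.(c.0)\{a,c} + b.b.(0 + (X + X))))\{a} → =a=> t5
  t3 = b.(0 + ((rec X. c.(b.X + a.0) + b.a.X\{a} + (b.(c.0)\{a,c} + b.b.(0 + (X + X)))) + (rec X. c.(b.X + a.0) + b.a.X\{a} + (b.(c.0)\{a,c} + b.b.(0 + (X + X)))))) → =b=> t6
  t4 = b.(rec X. c.(b.X + a.0) + b.a.X\{a} + (b.(c.0)\{a,c} + b.b.(0 + (X + X)))) + a.0 → =a=> t7, =b=> t0
  t5 = (rec X. c.(b.X + a.0) + b.a.X\{a} + (b.(c.0)\{a,c} + b.b.(0 + (X + X))))\{a} → =b=> t10, =b=> t8, =b=> t9, =c=> t11
  t6 = 0 + ((rec X. c.(b.X + a.0) + b.a.X\{a} + (b.(c.0)\{a,c} + b.b.(0 + (X + X)))) + (rec X. c.(b.X + a.0) + b.a.X\{a} + (b.(c.0)\{a,c} + b.b.(0 + (X + X))))) → =b=> t1, =b=> t2, =b=> t3, =c=> t4
  t7 = 0 → ∅
  t8 = (a.(rec X. c.(b.X + a.0) + b.a.X\{a} + (b.(c.0)\{a,c} + b.b.(0 + (X + X))))\{a})\{a} → ∅
  t9 = (b.(0 + ((rec X. c.(b.X + a.0) + b.a.X\{a} + (b.(c.0)\{a,c} + b.b.(0 + (X + X)))) + (rec X. c.(b.X + a.0) + b.a.X\{a} + (b.(c.0)\{a,c} + b.b.(0 + (X + X)))))))\{a} → =b=> t12
  t10 = (c.0)\{a,c}\{a} → ∅
  t11 = (b.(rec X. c.(b.X + a.0) + b.a.X\{a} + (b.(c.0)\{a,c} + b.b.(0 + (X + X)))) + a.0)\{a} → =b=> t5
  t12 = (0 + ((rec X. c.(b.X + a.0) + b.a.X\{a} + (b.(c.0)\{a,c} + b.b.(0 + (X + X)))) + (rec X. c.(b.X + a.0) + b.a.X\{a} + (b.(c.0)\{a,c} + b.b.(0 + (X + X))))))\{a} → =b=> t10, =b=> t8, =b=> t9, =c=> t11
Coarsest stable partition (strong bisimilarity classes):
  B0 = {s0, s6, t0, t6}
  B1 = {s2, t2}
  B2 = {s12, s5, t12, t5}
  B3 = {s11, s9, t11, t9}
  B4 = {s1, s10, s7, s8, t1, t10, t7, t8}
  B5 = {s4, t4}
  B6 = {s3, t3}
s0 ∈ B0, t0 ∈ B0 → same block
Bisimilar ⇒ trace-equivalent.

YES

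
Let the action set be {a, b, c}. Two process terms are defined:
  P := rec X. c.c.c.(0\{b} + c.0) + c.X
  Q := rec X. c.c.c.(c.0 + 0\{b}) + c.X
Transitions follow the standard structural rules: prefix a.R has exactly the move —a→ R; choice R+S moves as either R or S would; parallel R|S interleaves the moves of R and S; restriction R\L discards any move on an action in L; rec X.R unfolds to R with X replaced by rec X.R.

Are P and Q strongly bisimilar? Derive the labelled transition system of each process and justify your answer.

P's transition system — 5 states:
  p0 = rec X. c.c.c.(0\{b} + c.0) + c.X :: =c=> p0, =c=> p1
  p1 = c.c.(0\{b} + c.0) :: =c=> p2
  p2 = c.(0\{b} + c.0) :: =c=> p3
  p3 = 0\{b} + c.0 :: =c=> p4
  p4 = 0 :: (no moves)
Q's transition system — 5 states:
  q0 = rec X. c.c.c.(c.0 + 0\{b}) + c.X :: =c=> q0, =c=> q1
  q1 = c.c.(c.0 + 0\{b}) :: =c=> q2
  q2 = c.(c.0 + 0\{b}) :: =c=> q3
  q3 = c.0 + 0\{b} :: =c=> q4
  q4 = 0 :: (no moves)
Coarsest stable partition (strong bisimilarity classes):
  B0 = {p0, q0}
  B1 = {p1, q1}
  B2 = {p2, q2}
  B3 = {p3, q3}
  B4 = {p4, q4}
p0 ∈ B0, q0 ∈ B0 → same block

P ~ Q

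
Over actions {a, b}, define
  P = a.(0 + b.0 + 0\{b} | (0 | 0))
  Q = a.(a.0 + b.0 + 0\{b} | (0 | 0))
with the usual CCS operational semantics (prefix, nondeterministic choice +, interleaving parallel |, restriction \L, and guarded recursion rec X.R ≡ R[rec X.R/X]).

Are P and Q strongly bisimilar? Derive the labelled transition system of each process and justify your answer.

P ≁ Q

P's transition system — 3 states:
  u0 = a.(0 + b.0 + 0\{b} | (0 | 0)) has moves —a→ u1
  u1 = 0 + b.0 + 0\{b} | (0 | 0) has moves —b→ u2
  u2 = 0 has moves deadlocked
Q's transition system — 3 states:
  v0 = a.(a.0 + b.0 + 0\{b} | (0 | 0)) has moves —a→ v1
  v1 = a.0 + b.0 + 0\{b} | (0 | 0) has moves —a→ v2, —b→ v2
  v2 = 0 has moves deadlocked
Coarsest stable partition (strong bisimilarity classes):
  B0 = {u0}
  B1 = {u1}
  B2 = {u2, v2}
  B3 = {v0}
  B4 = {v1}
u0 ∈ B0, v0 ∈ B3 → different blocks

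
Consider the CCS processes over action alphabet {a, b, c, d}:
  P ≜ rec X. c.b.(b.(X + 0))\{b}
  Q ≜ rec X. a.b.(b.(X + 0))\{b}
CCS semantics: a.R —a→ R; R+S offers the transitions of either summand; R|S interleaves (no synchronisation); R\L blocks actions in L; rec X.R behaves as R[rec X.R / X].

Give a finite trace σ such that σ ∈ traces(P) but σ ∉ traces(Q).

LTS(P): 3 reachable states
  m0 = rec X. c.b.(b.(X + 0))\{b} ⊢ --c--▸ m1
  m1 = b.(b.((rec X. c.b.(b.(X + 0))\{b}) + 0))\{b} ⊢ --b--▸ m2
  m2 = (b.((rec X. c.b.(b.(X + 0))\{b}) + 0))\{b} ⊢ deadlocked
LTS(Q): 3 reachable states
  n0 = rec X. a.b.(b.(X + 0))\{b} ⊢ --a--▸ n1
  n1 = b.(b.((rec X. a.b.(b.(X + 0))\{b}) + 0))\{b} ⊢ --b--▸ n2
  n2 = (b.((rec X. a.b.(b.(X + 0))\{b}) + 0))\{b} ⊢ deadlocked
Trace ⟨c⟩ through P, begin at {m0}:
  after c @ step 1: {m1}
  — P admits the full trace.
Trace ⟨c⟩ through Q, begin at {n0}:
  after c @ step 1: ∅ (Q stuck)

c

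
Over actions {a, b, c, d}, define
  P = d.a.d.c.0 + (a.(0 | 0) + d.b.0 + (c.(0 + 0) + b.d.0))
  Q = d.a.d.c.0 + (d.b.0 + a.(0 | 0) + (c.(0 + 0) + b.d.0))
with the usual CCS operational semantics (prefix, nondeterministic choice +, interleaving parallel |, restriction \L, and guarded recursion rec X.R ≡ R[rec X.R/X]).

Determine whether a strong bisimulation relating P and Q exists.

P's transition system — 9 states:
  s0 = d.a.d.c.0 + (a.(0 | 0) + d.b.0 + (c.(0 + 0) + b.d.0)) → --a--▸ s1, --b--▸ s2, --c--▸ s3, --d--▸ s4, --d--▸ s5
  s1 = 0 | 0 → deadlocked
  s2 = d.0 → --d--▸ s6
  s3 = 0 + 0 → deadlocked
  s4 = a.d.c.0 → --a--▸ s7
  s5 = b.0 → --b--▸ s6
  s6 = 0 → deadlocked
  s7 = d.c.0 → --d--▸ s8
  s8 = c.0 → --c--▸ s6
Q's transition system — 9 states:
  t0 = d.a.d.c.0 + (d.b.0 + a.(0 | 0) + (c.(0 + 0) + b.d.0)) → --a--▸ t1, --b--▸ t2, --c--▸ t3, --d--▸ t4, --d--▸ t5
  t1 = 0 | 0 → deadlocked
  t2 = d.0 → --d--▸ t6
  t3 = 0 + 0 → deadlocked
  t4 = a.d.c.0 → --a--▸ t7
  t5 = b.0 → --b--▸ t6
  t6 = 0 → deadlocked
  t7 = d.c.0 → --d--▸ t8
  t8 = c.0 → --c--▸ t6
Bisimilarity quotient blocks:
  B0 = {s0, t0}
  B1 = {s1, s3, s6, t1, t3, t6}
  B2 = {s5, t5}
  B3 = {s2, t2}
  B4 = {s4, t4}
  B5 = {s7, t7}
  B6 = {s8, t8}
s0 ∈ B0, t0 ∈ B0 → same block

P ~ Q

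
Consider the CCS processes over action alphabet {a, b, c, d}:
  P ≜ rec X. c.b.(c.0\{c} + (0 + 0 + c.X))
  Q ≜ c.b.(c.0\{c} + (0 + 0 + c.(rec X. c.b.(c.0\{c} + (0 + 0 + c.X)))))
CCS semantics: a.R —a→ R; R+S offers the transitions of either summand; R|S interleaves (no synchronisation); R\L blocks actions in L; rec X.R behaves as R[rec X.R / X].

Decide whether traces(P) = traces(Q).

traces(P) = traces(Q)

P's transition system — 4 states:
  u0 = rec X. c.b.(c.0\{c} + (0 + 0 + c.X)) | ··c··> u1
  u1 = b.(c.0\{c} + (0 + 0 + c.(rec X. c.b.(c.0\{c} + (0 + 0 + c.X))))) | ··b··> u2
  u2 = c.0\{c} + (0 + 0 + c.(rec X. c.b.(c.0\{c} + (0 + 0 + c.X)))) | ··c··> u0, ··c··> u3
  u3 = 0\{c} | ∅
Q's transition system — 5 states:
  v0 = c.b.(c.0\{c} + (0 + 0 + c.(rec X. c.b.(c.0\{c} + (0 + 0 + c.X))))) | ··c··> v1
  v1 = b.(c.0\{c} + (0 + 0 + c.(rec X. c.b.(c.0\{c} + (0 + 0 + c.X))))) | ··b··> v2
  v2 = c.0\{c} + (0 + 0 + c.(rec X. c.b.(c.0\{c} + (0 + 0 + c.X)))) | ··c··> v3, ··c··> v4
  v3 = 0\{c} | ∅
  v4 = rec X. c.b.(c.0\{c} + (0 + 0 + c.X)) | ··c··> v1
Coarsest stable partition (strong bisimilarity classes):
  B0 = {u0, v0, v4}
  B1 = {u1, v1}
  B2 = {u2, v2}
  B3 = {u3, v3}
u0 ∈ B0, v0 ∈ B0 → same block
Bisimilar ⇒ trace-equivalent.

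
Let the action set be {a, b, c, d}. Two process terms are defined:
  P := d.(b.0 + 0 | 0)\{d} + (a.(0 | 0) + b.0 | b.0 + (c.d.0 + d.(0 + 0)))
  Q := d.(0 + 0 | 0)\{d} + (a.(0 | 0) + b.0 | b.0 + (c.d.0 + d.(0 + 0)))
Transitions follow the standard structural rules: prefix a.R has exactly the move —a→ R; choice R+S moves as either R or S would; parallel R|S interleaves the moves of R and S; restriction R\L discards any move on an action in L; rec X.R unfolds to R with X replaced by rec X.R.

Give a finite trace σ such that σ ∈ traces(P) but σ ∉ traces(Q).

LTS(P): 9 reachable states
  u0 = d.(b.0 + 0 | 0)\{d} + (a.(0 | 0) + b.0 | b.0 + (c.d.0 + d.(0 + 0))) ⊢ =a=> u1, =b=> u2, =b=> u3, =c=> u4, =d=> u5, =d=> u6
  u1 = 0 | 0 ⊢ ·
  u2 = 0 | b.0 ⊢ =b=> u1
  u3 = b.0 | 0 ⊢ =b=> u1
  u4 = d.0 ⊢ =d=> u7
  u5 = (b.0 + 0 | 0)\{d} ⊢ =b=> u8
  u6 = 0 + 0 ⊢ ·
  u7 = 0 ⊢ ·
  u8 = 0\{d} ⊢ ·
LTS(Q): 8 reachable states
  v0 = d.(0 + 0 | 0)\{d} + (a.(0 | 0) + b.0 | b.0 + (c.d.0 + d.(0 + 0))) ⊢ =a=> v1, =b=> v2, =b=> v3, =c=> v4, =d=> v5, =d=> v6
  v1 = 0 | 0 ⊢ ·
  v2 = 0 | b.0 ⊢ =b=> v1
  v3 = b.0 | 0 ⊢ =b=> v1
  v4 = d.0 ⊢ =d=> v7
  v5 = (0 + 0 | 0)\{d} ⊢ ·
  v6 = 0 + 0 ⊢ ·
  v7 = 0 ⊢ ·
Trace ⟨db⟩ through P, begin at {u0}:
  after d @ step 1: {u5, u6}
  after b @ step 2: {u8}
  P completes σ.
Trace ⟨db⟩ through Q, begin at {v0}:
  after d @ step 1: {v5, v6}
  after b @ step 2: ∅ (Q stuck)

db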